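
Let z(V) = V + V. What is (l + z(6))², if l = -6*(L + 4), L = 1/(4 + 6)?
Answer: 3969/25 ≈ 158.76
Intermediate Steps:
L = ⅒ (L = 1/10 = ⅒ ≈ 0.10000)
z(V) = 2*V
l = -123/5 (l = -6*(⅒ + 4) = -6*41/10 = -123/5 ≈ -24.600)
(l + z(6))² = (-123/5 + 2*6)² = (-123/5 + 12)² = (-63/5)² = 3969/25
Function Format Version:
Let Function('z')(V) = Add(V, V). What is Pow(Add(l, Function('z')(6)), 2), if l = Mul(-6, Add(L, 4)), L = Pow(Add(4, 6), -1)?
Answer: Rational(3969, 25) ≈ 158.76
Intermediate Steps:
L = Rational(1, 10) (L = Pow(10, -1) = Rational(1, 10) ≈ 0.10000)
Function('z')(V) = Mul(2, V)
l = Rational(-123, 5) (l = Mul(-6, Add(Rational(1, 10), 4)) = Mul(-6, Rational(41, 10)) = Rational(-123, 5) ≈ -24.600)
Pow(Add(l, Function('z')(6)), 2) = Pow(Add(Rational(-123, 5), Mul(2, 6)), 2) = Pow(Add(Rational(-123, 5), 12), 2) = Pow(Rational(-63, 5), 2) = Rational(3969, 25)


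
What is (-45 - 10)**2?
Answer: 3025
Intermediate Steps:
(-45 - 10)**2 = (-55)**2 = 3025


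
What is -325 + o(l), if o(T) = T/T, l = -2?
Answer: -324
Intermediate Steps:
o(T) = 1
-325 + o(l) = -325 + 1 = -324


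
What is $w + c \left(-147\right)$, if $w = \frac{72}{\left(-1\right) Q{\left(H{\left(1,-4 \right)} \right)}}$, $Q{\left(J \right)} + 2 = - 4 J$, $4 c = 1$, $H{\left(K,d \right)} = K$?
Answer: $- \frac{99}{4} \approx -24.75$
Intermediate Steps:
$c = \frac{1}{4}$ ($c = \frac{1}{4} \cdot 1 = \frac{1}{4} \approx 0.25$)
$Q{\left(J \right)} = -2 - 4 J$
$w = 12$ ($w = \frac{72}{\left(-1\right) \left(-2 - 4\right)} = \frac{72}{\left(-1\right) \left(-6\right)} = \frac{72}{6} = 72 \cdot \frac{1}{6} = 12$)
$w + c \left(-147\right) = 12 + \frac{1}{4} \left(-147\right) = 12 - \frac{147}{4} = - \frac{99}{4}$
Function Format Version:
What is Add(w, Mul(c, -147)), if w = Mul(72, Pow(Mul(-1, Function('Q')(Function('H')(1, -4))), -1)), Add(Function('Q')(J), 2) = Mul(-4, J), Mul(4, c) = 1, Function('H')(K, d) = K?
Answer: Rational(-99, 4) ≈ -24.750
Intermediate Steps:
c = Rational(1, 4) (c = Mul(Rational(1, 4), 1) = Rational(1, 4) ≈ 0.25000)
Function('Q')(J) = Add(-2, Mul(-4, J))
w = 12 (w = Mul(72, Pow(Mul(-1, Add(-2, Mul(-4, 1))), -1)) = Mul(72, Pow(Mul(-1, Add(-2, -4)), -1)) = Mul(72, Pow(Mul(-1, -6), -1)) = Mul(72, Pow(6, -1)) = Mul(72, Rational(1, 6)) = 12)
Add(w, Mul(c, -147)) = Add(12, Mul(Rational(1, 4), -147)) = Add(12, Rational(-147, 4)) = Rational(-99, 4)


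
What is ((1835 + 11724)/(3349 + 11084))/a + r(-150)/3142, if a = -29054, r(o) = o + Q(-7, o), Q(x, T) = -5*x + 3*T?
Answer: -59241914552/329388728061 ≈ -0.17985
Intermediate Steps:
r(o) = 35 + 4*o (r(o) = o + (-5*(-7) + 3*o) = o + (35 + 3*o) = 35 + 4*o)
((1835 + 11724)/(3349 + 11084))/a + r(-150)/3142 = ((1835 + 11724)/(3349 + 11084))/(-29054) + (35 + 4*(-150))/3142 = (13559/14433)*(-1/29054) + (35 - 600)*(1/3142) = (13559*(1/14433))*(-1/29054) - 565*1/3142 = (13559/14433)*(-1/29054) - 565/3142 = -13559/419336382 - 565/3142 = -59241914552/329388728061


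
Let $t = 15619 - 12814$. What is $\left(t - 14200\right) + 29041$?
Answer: $17646$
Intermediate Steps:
$t = 2805$
$\left(t - 14200\right) + 29041 = \left(2805 - 14200\right) + 29041 = -11395 + 29041 = 17646$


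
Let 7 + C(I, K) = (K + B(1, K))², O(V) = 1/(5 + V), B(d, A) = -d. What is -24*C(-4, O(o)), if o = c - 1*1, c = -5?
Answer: 72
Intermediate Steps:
o = -6 (o = -5 - 1*1 = -5 - 1 = -6)
C(I, K) = -7 + (-1 + K)² (C(I, K) = -7 + (K - 1*1)² = -7 + (K - 1)² = -7 + (-1 + K)²)
-24*C(-4, O(o)) = -24*(-7 + (-1 + 1/(5 - 6))²) = -24*(-7 + (-1 + 1/(-1))²) = -24*(-7 + (-1 - 1)²) = -24*(-7 + (-2)²) = -24*(-7 + 4) = -24*(-3) = 72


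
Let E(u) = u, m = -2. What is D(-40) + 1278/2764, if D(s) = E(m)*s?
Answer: 111199/1382 ≈ 80.462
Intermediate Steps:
D(s) = -2*s
D(-40) + 1278/2764 = -2*(-40) + 1278/2764 = 80 + 1278*(1/2764) = 80 + 639/1382 = 111199/1382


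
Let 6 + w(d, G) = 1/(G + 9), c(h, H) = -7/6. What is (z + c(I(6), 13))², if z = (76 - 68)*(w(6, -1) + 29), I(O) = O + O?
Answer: 1216609/36 ≈ 33795.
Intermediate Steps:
I(O) = 2*O
c(h, H) = -7/6 (c(h, H) = -7*⅙ = -7/6)
w(d, G) = -6 + 1/(9 + G) (w(d, G) = -6 + 1/(G + 9) = -6 + 1/(9 + G))
z = 185 (z = (76 - 68)*((-53 - 6*(-1))/(9 - 1) + 29) = 8*((-53 + 6)/8 + 29) = 8*((⅛)*(-47) + 29) = 8*(-47/8 + 29) = 8*(185/8) = 185)
(z + c(I(6), 13))² = (185 - 7/6)² = (1103/6)² = 1216609/36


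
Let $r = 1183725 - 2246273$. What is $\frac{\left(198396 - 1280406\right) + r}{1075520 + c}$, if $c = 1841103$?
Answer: $- \frac{2144558}{2916623} \approx -0.73529$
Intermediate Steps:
$r = -1062548$
$\frac{\left(198396 - 1280406\right) + r}{1075520 + c} = \frac{\left(198396 - 1280406\right) - 1062548}{1075520 + 1841103} = \frac{\left(198396 - 1280406\right) - 1062548}{2916623} = \left(-1082010 - 1062548\right) \frac{1}{2916623} = \left(-2144558\right) \frac{1}{2916623} = - \frac{2144558}{2916623}$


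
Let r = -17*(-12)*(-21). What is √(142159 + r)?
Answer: 5*√5515 ≈ 371.32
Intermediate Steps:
r = -4284 (r = 204*(-21) = -4284)
√(142159 + r) = √(142159 - 4284) = √137875 = 5*√5515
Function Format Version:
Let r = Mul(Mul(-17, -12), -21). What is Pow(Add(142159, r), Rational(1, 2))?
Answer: Mul(5, Pow(5515, Rational(1, 2))) ≈ 371.32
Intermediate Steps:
r = -4284 (r = Mul(204, -21) = -4284)
Pow(Add(142159, r), Rational(1, 2)) = Pow(Add(142159, -4284), Rational(1, 2)) = Pow(137875, Rational(1, 2)) = Mul(5, Pow(5515, Rational(1, 2)))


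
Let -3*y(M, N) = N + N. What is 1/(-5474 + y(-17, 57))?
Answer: -1/5512 ≈ -0.00018142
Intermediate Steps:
y(M, N) = -2*N/3 (y(M, N) = -(N + N)/3 = -2*N/3)
1/(-5474 + y(-17, 57)) = 1/(-5474 - ⅔*57) = 1/(-5474 - 38) = 1/(-5512) = -1/5512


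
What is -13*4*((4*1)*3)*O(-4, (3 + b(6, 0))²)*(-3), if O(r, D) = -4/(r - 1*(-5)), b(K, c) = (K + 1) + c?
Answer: -7488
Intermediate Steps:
b(K, c) = 1 + K + c (b(K, c) = (1 + K) + c = 1 + K + c)
O(r, D) = -4/(5 + r) (O(r, D) = -4/(r + 5) = -4/(5 + r))
-13*4*((4*1)*3)*O(-4, (3 + b(6, 0))²)*(-3) = -13*4*((4*1)*3)*(-4/(5 - 4))*(-3) = -13*4*(4*3)*(-4/1)*(-3) = -13*4*12*(-4*1)*(-3) = -624*(-4)*(-3) = -13*(-192)*(-3) = 2496*(-3) = -7488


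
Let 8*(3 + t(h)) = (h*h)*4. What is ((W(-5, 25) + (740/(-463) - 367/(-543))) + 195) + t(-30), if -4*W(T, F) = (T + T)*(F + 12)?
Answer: 368856023/502818 ≈ 733.58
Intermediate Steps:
W(T, F) = -T*(12 + F)/2 (W(T, F) = -(T + T)*(F + 12)/4 = -2*T*(12 + F)/4 = -T*(12 + F)/2)
t(h) = -3 + h**2/2 (t(h) = -3 + ((h*h)*4)/8 = -3 + (h**2*4)/8 = -3 + (4*h**2)/8 = -3 + h**2/2)
((W(-5, 25) + (740/(-463) - 367/(-543))) + 195) + t(-30) = ((-1/2*(-5)*(12 + 25) + (740/(-463) - 367/(-543))) + 195) + (-3 + (1/2)*(-30)**2) = ((-1/2*(-5)*37 + (740*(-1/463) - 367*(-1/543))) + 195) + (-3 + (1/2)*900) = ((185/2 + (-740/463 + 367/543)) + 195) + (-3 + 450) = ((185/2 - 231899/251409) + 195) + 447 = (46046867/502818 + 195) + 447 = 144096377/502818 + 447 = 368856023/502818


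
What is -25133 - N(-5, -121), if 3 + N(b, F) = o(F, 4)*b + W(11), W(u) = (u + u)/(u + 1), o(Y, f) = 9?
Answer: -150521/6 ≈ -25087.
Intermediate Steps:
W(u) = 2*u/(1 + u) (W(u) = (2*u)/(1 + u) = 2*u/(1 + u))
N(b, F) = -7/6 + 9*b (N(b, F) = -3 + (9*b + 2*11/(1 + 11)) = -3 + (9*b + 2*11/12) = -3 + (9*b + 2*11*(1/12)) = -3 + (9*b + 11/6) = -3 + (11/6 + 9*b) = -7/6 + 9*b)
-25133 - N(-5, -121) = -25133 - (-7/6 + 9*(-5)) = -25133 - (-7/6 - 45) = -25133 - 1*(-277/6) = -25133 + 277/6 = -150521/6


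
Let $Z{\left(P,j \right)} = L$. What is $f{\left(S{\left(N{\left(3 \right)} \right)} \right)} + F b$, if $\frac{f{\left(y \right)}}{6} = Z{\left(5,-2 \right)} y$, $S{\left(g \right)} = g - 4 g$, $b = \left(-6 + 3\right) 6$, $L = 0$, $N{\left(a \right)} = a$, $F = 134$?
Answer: $-2412$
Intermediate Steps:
$b = -18$ ($b = \left(-3\right) 6 = -18$)
$Z{\left(P,j \right)} = 0$
$S{\left(g \right)} = - 3 g$
$f{\left(y \right)} = 0$ ($f{\left(y \right)} = 6 \cdot 0 y = 6 \cdot 0 = 0$)
$f{\left(S{\left(N{\left(3 \right)} \right)} \right)} + F b = 0 + 134 \left(-18\right) = 0 - 2412 = -2412$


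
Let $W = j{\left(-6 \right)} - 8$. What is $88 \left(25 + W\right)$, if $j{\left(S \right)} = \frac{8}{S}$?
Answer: $\frac{4136}{3} \approx 1378.7$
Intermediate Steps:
$W = - \frac{28}{3}$ ($W = \frac{8}{-6} - 8 = 8 \left(- \frac{1}{6}\right) - 8 = - \frac{4}{3} - 8 = - \frac{28}{3} \approx -9.3333$)
$88 \left(25 + W\right) = 88 \left(25 - \frac{28}{3}\right) = 88 \cdot \frac{47}{3} = \frac{4136}{3}$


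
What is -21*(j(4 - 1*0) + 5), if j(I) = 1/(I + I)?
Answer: -861/8 ≈ -107.63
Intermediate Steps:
j(I) = 1/(2*I)
-21*(j(4 - 1*0) + 5) = -21*(1/(2*(4 - 1*0)) + 5) = -21*(1/(2*(4 + 0)) + 5) = -21*((½)/4 + 5) = -21*((½)*(¼) + 5) = -21*(⅛ + 5) = -21*41/8 = -861/8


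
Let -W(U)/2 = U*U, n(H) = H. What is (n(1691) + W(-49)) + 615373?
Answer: 612262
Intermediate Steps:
W(U) = -2*U² (W(U) = -2*U*U = -2*U²)
(n(1691) + W(-49)) + 615373 = (1691 - 2*(-49)²) + 615373 = (1691 - 2*2401) + 615373 = (1691 - 4802) + 615373 = -3111 + 615373 = 612262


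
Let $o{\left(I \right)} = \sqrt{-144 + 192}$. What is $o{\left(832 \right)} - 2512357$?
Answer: $-2512357 + 4 \sqrt{3} \approx -2.5124 \cdot 10^{6}$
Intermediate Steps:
$o{\left(I \right)} = 4 \sqrt{3}$ ($o{\left(I \right)} = \sqrt{48} = 4 \sqrt{3}$)
$o{\left(832 \right)} - 2512357 = 4 \sqrt{3} - 2512357 = -2512357 + 4 \sqrt{3}$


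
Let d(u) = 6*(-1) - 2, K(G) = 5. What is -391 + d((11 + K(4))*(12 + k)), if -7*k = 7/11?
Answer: -399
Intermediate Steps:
k = -1/11 ≈ -0.090909
d(u) = -8 (d(u) = -6 - 2 = -8)
-391 + d((11 + K(4))*(12 + k)) = -391 - 8 = -399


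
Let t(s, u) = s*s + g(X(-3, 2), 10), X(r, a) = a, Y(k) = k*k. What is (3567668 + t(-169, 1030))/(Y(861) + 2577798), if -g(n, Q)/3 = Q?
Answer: 1198733/1106373 ≈ 1.0835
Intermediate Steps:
Y(k) = k²
g(n, Q) = -3*Q
t(s, u) = -30 + s² (t(s, u) = s*s - 3*10 = s² - 30 = -30 + s²)
(3567668 + t(-169, 1030))/(Y(861) + 2577798) = (3567668 + (-30 + (-169)²))/(861² + 2577798) = (3567668 + (-30 + 28561))/(741321 + 2577798) = (3567668 + 28531)/3319119 = 3596199*(1/3319119) = 1198733/1106373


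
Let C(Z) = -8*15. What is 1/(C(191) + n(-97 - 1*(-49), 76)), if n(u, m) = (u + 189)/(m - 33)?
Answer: -43/5019 ≈ -0.0085674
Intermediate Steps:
C(Z) = -120
n(u, m) = (189 + u)/(-33 + m)
1/(C(191) + n(-97 - 1*(-49), 76)) = 1/(-120 + (189 + (-97 - 1*(-49)))/(-33 + 76)) = 1/(-120 + (189 + (-97 + 49))/43) = 1/(-120 + (189 - 48)/43) = 1/(-120 + (1/43)*141) = 1/(-120 + 141/43) = 1/(-5019/43) = -43/5019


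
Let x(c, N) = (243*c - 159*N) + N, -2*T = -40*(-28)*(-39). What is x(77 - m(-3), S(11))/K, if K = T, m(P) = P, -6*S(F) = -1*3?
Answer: 19361/21840 ≈ 0.88649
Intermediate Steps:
S(F) = ½ (S(F) = -(-1)*3/6 = -⅙*(-3) = ½)
T = 21840 (T = -(-40*(-28))*(-39)/2 = -560*(-39) = -½*(-43680) = 21840)
x(c, N) = -158*N + 243*c (x(c, N) = (-159*N + 243*c) + N = -158*N + 243*c)
K = 21840
x(77 - m(-3), S(11))/K = (-158*½ + 243*(77 - 1*(-3)))/21840 = (-79 + 243*(77 + 3))*(1/21840) = (-79 + 243*80)*(1/21840) = (-79 + 19440)*(1/21840) = 19361*(1/21840) = 19361/21840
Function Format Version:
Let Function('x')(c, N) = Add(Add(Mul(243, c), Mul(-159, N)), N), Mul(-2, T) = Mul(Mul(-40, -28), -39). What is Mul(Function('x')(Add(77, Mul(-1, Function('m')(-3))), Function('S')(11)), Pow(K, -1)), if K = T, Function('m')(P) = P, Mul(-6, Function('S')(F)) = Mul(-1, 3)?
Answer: Rational(19361, 21840) ≈ 0.88649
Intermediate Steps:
Function('S')(F) = Rational(1, 2) (Function('S')(F) = Mul(Rational(-1, 6), Mul(-1, 3)) = Mul(Rational(-1, 6), -3) = Rational(1, 2))
T = 21840 (T = Mul(Rational(-1, 2), Mul(Mul(-40, -28), -39)) = Mul(Rational(-1, 2), Mul(1120, -39)) = Mul(Rational(-1, 2), -43680) = 21840)
Function('x')(c, N) = Add(Mul(-158, N), Mul(243, c)) (Function('x')(c, N) = Add(Add(Mul(-159, N), Mul(243, c)), N) = Add(Mul(-158, N), Mul(243, c)))
K = 21840
Mul(Function('x')(Add(77, Mul(-1, Function('m')(-3))), Function('S')(11)), Pow(K, -1)) = Mul(Add(Mul(-158, Rational(1, 2)), Mul(243, Add(77, Mul(-1, -3)))), Pow(21840, -1)) = Mul(Add(-79, Mul(243, Add(77, 3))), Rational(1, 21840)) = Mul(Add(-79, Mul(243, 80)), Rational(1, 21840)) = Mul(Add(-79, 19440), Rational(1, 21840)) = Mul(19361, Rational(1, 21840)) = Rational(19361, 21840)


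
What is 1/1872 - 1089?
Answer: -2038607/1872 ≈ -1089.0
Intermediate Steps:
1/1872 - 1089 = -2038607/1872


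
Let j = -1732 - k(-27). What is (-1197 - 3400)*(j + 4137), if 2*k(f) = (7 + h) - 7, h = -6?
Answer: -11069576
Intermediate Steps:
k(f) = -3 (k(f) = ((7 - 6) - 7)/2 = (1 - 7)/2 = (1/2)*(-6) = -3)
j = -1729 (j = -1732 - 1*(-3) = -1732 + 3 = -1729)
(-1197 - 3400)*(j + 4137) = (-1197 - 3400)*(-1729 + 4137) = -4597*2408 = -11069576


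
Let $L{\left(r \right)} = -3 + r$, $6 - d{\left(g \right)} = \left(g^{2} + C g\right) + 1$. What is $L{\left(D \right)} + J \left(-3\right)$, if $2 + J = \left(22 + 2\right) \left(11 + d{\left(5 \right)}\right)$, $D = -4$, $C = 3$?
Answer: $1727$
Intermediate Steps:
$d{\left(g \right)} = 5 - g^{2} - 3 g$ ($d{\left(g \right)} = 6 - \left(\left(g^{2} + 3 g\right) + 1\right) = 6 - \left(1 + g^{2} + 3 g\right) = 5 - g^{2} - 3 g$)
$J = -578$ ($J = -2 + \left(22 + 2\right) \left(11 - 35\right) = -2 + 24 \left(11 - 35\right) = -2 + 24 \left(-24\right) = -2 - 576 = -578$)
$L{\left(D \right)} + J \left(-3\right) = \left(-3 - 4\right) - -1734 = -7 + 1734 = 1727$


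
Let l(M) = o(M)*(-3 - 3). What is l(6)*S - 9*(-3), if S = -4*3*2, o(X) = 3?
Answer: 459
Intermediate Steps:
l(M) = -18 (l(M) = 3*(-3 - 3) = 3*(-6) = -18)
S = -24 (S = -12*2 = -24)
l(6)*S - 9*(-3) = -18*(-24) - 9*(-3) = 432 + 27 = 459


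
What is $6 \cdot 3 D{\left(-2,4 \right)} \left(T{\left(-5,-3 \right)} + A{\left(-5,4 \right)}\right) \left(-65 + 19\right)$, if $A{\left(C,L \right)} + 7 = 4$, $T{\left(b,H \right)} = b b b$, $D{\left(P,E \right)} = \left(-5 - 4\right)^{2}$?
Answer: $8584704$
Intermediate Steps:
$D{\left(P,E \right)} = 81$ ($D{\left(P,E \right)} = \left(-9\right)^{2} = 81$)
$T{\left(b,H \right)} = b^{3}$ ($T{\left(b,H \right)} = b^{2} b = b^{3}$)
$A{\left(C,L \right)} = -3$ ($A{\left(C,L \right)} = -7 + 4 = -3$)
$6 \cdot 3 D{\left(-2,4 \right)} \left(T{\left(-5,-3 \right)} + A{\left(-5,4 \right)}\right) \left(-65 + 19\right) = 6 \cdot 3 \cdot 81 \left(\left(-5\right)^{3} - 3\right) \left(-65 + 19\right) = 18 \cdot 81 \left(-125 - 3\right) \left(-46\right) = 1458 \left(-128\right) \left(-46\right) = \left(-186624\right) \left(-46\right) = 8584704$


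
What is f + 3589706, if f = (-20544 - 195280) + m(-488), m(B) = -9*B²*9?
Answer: -15915782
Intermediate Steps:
m(B) = -81*B²
f = -19505488 (f = (-20544 - 195280) - 81*(-488)² = -215824 - 81*238144 = -215824 - 19289664 = -19505488)
f + 3589706 = -19505488 + 3589706 = -15915782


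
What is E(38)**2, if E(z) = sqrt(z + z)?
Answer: 76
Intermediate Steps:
E(z) = sqrt(2)*sqrt(z) (E(z) = sqrt(2*z) = sqrt(2)*sqrt(z))
E(38)**2 = (sqrt(2)*sqrt(38))**2 = (2*sqrt(19))**2 = 76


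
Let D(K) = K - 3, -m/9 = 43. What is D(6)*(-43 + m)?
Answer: -1290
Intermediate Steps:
m = -387 (m = -9*43 = -387)
D(K) = -3 + K
D(6)*(-43 + m) = (-3 + 6)*(-43 - 387) = 3*(-430) = -1290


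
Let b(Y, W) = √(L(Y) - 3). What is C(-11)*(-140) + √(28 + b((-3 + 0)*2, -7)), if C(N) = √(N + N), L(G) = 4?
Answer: √29 - 140*I*√22 ≈ 5.3852 - 656.66*I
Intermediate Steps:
C(N) = √2*√N (C(N) = √(2*N) = √2*√N)
b(Y, W) = 1 (b(Y, W) = √(4 - 3) = √1 = 1)
C(-11)*(-140) + √(28 + b((-3 + 0)*2, -7)) = (√2*√(-11))*(-140) + √(28 + 1) = (√2*(I*√11))*(-140) + √29 = (I*√22)*(-140) + √29 = -140*I*√22 + √29 = √29 - 140*I*√22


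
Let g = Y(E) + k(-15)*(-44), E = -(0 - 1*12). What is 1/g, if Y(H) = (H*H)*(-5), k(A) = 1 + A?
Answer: -1/104 ≈ -0.0096154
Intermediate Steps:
E = 12 (E = -(0 - 12) = -1*(-12) = 12)
Y(H) = -5*H**2 (Y(H) = H**2*(-5) = -5*H**2)
g = -104 (g = -5*12**2 + (1 - 15)*(-44) = -5*144 - 14*(-44) = -720 + 616 = -104)
1/g = 1/(-104) = -1/104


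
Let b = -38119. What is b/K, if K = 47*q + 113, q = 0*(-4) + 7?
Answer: -38119/442 ≈ -86.242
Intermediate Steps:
q = 7 (q = 0 + 7 = 7)
K = 442 (K = 47*7 + 113 = 329 + 113 = 442)
b/K = -38119/442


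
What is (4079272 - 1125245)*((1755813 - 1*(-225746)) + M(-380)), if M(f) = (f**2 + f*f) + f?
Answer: 6705579255433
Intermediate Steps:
M(f) = f + 2*f**2 (M(f) = (f**2 + f**2) + f = 2*f**2 + f = f + 2*f**2)
(4079272 - 1125245)*((1755813 - 1*(-225746)) + M(-380)) = (4079272 - 1125245)*((1755813 - 1*(-225746)) - 380*(1 + 2*(-380))) = 2954027*((1755813 + 225746) - 380*(1 - 760)) = 2954027*(1981559 - 380*(-759)) = 2954027*(1981559 + 288420) = 2954027*2269979 = 6705579255433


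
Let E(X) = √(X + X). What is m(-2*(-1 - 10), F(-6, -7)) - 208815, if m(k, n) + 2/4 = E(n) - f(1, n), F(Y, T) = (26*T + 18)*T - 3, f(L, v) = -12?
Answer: -417607/2 + √2290 ≈ -2.0876e+5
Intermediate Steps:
E(X) = √2*√X (E(X) = √(2*X) = √2*√X)
F(Y, T) = -3 + T*(18 + 26*T) (F(Y, T) = (18 + 26*T)*T - 3 = T*(18 + 26*T) - 3 = -3 + T*(18 + 26*T))
m(k, n) = 23/2 + √2*√n (m(k, n) = -½ + (√2*√n - 1*(-12)) = -½ + (√2*√n + 12) = -½ + (12 + √2*√n) = 23/2 + √2*√n)
m(-2*(-1 - 10), F(-6, -7)) - 208815 = (23/2 + √2*√(-3 + 18*(-7) + 26*(-7)²)) - 208815 = (23/2 + √2*√(-3 - 126 + 26*49)) - 208815 = (23/2 + √2*√(-3 - 126 + 1274)) - 208815 = (23/2 + √2*√1145) - 208815 = (23/2 + √2290) - 208815 = -417607/2 + √2290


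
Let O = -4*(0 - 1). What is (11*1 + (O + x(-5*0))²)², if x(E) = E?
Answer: 729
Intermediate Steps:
O = 4 (O = -4*(-1) = 4)
(11*1 + (O + x(-5*0))²)² = (11*1 + (4 - 5*0)²)² = (11 + (4 + 0)²)² = (11 + 4²)² = (11 + 16)² = 27² = 729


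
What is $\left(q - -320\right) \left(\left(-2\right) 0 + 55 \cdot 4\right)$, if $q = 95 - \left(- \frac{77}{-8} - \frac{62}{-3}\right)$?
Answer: $\frac{507815}{6} \approx 84636.0$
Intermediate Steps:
$q = \frac{1553}{24}$ ($q = 95 - \left(\left(-77\right) \left(- \frac{1}{8}\right) - - \frac{62}{3}\right) = 95 - \left(\frac{77}{8} + \frac{62}{3}\right) = 95 - \frac{727}{24} = \frac{1553}{24} \approx 64.708$)
$\left(q - -320\right) \left(\left(-2\right) 0 + 55 \cdot 4\right) = \left(\frac{1553}{24} - -320\right) \left(\left(-2\right) 0 + 55 \cdot 4\right) = \left(\frac{1553}{24} + 320\right) \left(0 + 220\right) = \frac{9233}{24} \cdot 220 = \frac{507815}{6}$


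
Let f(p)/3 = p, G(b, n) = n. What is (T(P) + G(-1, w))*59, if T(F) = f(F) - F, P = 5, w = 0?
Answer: 590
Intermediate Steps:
f(p) = 3*p
T(F) = 2*F (T(F) = 3*F - F = 2*F)
(T(P) + G(-1, w))*59 = (2*5 + 0)*59 = (10 + 0)*59 = 10*59 = 590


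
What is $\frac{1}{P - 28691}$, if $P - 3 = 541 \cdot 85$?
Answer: $\frac{1}{17297} \approx 5.7813 \cdot 10^{-5}$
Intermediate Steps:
$P = 45988$ ($P = 3 + 541 \cdot 85 = 3 + 45985 = 45988$)
$\frac{1}{P - 28691} = \frac{1}{45988 - 28691} = \frac{1}{17297}$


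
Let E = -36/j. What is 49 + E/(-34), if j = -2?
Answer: 824/17 ≈ 48.471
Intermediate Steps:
E = 18 (E = -36/(-2) = -36*(-½) = 18)
49 + E/(-34) = 49 + 18/(-34) = 49 - 1/34*18 = 49 - 9/17 = 824/17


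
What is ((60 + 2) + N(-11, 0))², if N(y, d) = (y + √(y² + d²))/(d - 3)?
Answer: 3844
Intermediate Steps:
N(y, d) = (y + √(d² + y²))/(-3 + d)
((60 + 2) + N(-11, 0))² = ((60 + 2) + (-11 + √(0² + (-11)²))/(-3 + 0))² = (62 + (-11 + √(0 + 121))/(-3))² = (62 - (-11 + √121)/3)² = (62 - (-11 + 11)/3)² = (62 - ⅓*0)² = (62 + 0)² = 62² = 3844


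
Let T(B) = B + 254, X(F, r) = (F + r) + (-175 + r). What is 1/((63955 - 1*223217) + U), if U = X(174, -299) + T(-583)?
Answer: -1/160190 ≈ -6.2426e-6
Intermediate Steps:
X(F, r) = -175 + F + 2*r
T(B) = 254 + B
U = -928 (U = (-175 + 174 + 2*(-299)) + (254 - 583) = (-175 + 174 - 598) - 329 = -599 - 329 = -928)
1/((63955 - 1*223217) + U) = 1/((63955 - 1*223217) - 928) = 1/((63955 - 223217) - 928) = 1/(-159262 - 928) = 1/(-160190) = -1/160190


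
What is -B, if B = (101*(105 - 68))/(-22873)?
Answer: 3737/22873 ≈ 0.16338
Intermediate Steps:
B = -3737/22873 (B = (101*37)*(-1/22873) = 3737*(-1/22873) = -3737/22873 ≈ -0.16338)
-B = -1*(-3737/22873) = 3737/22873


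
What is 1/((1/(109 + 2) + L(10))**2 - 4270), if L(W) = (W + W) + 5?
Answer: -12321/44904494 ≈ -0.00027438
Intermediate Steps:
L(W) = 5 + 2*W (L(W) = 2*W + 5 = 5 + 2*W)
1/((1/(109 + 2) + L(10))**2 - 4270) = 1/((1/(109 + 2) + (5 + 2*10))**2 - 4270) = 1/((1/111 + (5 + 20))**2 - 4270) = 1/((1/111 + 25)**2 - 4270) = 1/((2776/111)**2 - 4270) = 1/(7706176/12321 - 4270) = 1/(-44904494/12321) = -12321/44904494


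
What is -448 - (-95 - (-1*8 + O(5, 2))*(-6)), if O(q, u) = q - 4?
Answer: -311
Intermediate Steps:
O(q, u) = -4 + q
-448 - (-95 - (-1*8 + O(5, 2))*(-6)) = -448 - (-95 - (-1*8 + (-4 + 5))*(-6)) = -448 - (-95 - (-8 + 1)*(-6)) = -448 - (-95 - (-7)*(-6)) = -448 - (-95 - 1*42) = -448 - (-95 - 42) = -448 - 1*(-137) = -448 + 137 = -311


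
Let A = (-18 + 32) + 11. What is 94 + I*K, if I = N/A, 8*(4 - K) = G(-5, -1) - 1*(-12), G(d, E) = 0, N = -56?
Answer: 442/5 ≈ 88.400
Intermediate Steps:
A = 25 (A = 14 + 11 = 25)
K = 5/2 (K = 4 - (0 - 1*(-12))/8 = 4 - (0 + 12)/8 = 4 - ⅛*12 = 4 - 3/2 = 5/2 ≈ 2.5000)
I = -56/25 ≈ -2.2400
94 + I*K = 94 - 56/25*5/2 = 94 - 28/5 = 442/5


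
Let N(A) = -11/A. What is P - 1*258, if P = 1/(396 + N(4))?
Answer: -405830/1573 ≈ -258.00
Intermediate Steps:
P = 4/1573 (P = 1/(396 - 11/4) = 1/(1573/4) = 4/1573 ≈ 0.0025429)
P - 1*258 = 4/1573 - 1*258 = 4/1573 - 258 = -405830/1573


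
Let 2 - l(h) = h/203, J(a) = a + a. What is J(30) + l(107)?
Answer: 12479/203 ≈ 61.473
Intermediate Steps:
J(a) = 2*a
l(h) = 2 - h/203
J(30) + l(107) = 2*30 + (2 - 1/203*107) = 60 + (2 - 107/203) = 60 + 299/203 = 12479/203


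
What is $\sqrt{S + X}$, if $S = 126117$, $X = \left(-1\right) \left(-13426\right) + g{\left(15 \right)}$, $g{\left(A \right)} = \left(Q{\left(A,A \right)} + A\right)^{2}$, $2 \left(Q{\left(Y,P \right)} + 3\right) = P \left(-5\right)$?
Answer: $\frac{\sqrt{560773}}{2} \approx 374.42$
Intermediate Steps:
$Q{\left(Y,P \right)} = -3 - \frac{5 P}{2}$ ($Q{\left(Y,P \right)} = -3 + \frac{P \left(-5\right)}{2} = -3 + \frac{\left(-5\right) P}{2} = -3 - \frac{5 P}{2}$)
$g{\left(A \right)} = \left(-3 - \frac{3 A}{2}\right)^{2}$ ($g{\left(A \right)} = \left(\left(-3 - \frac{5 A}{2}\right) + A\right)^{2} = \left(-3 - \frac{3 A}{2}\right)^{2}$)
$X = \frac{56305}{4}$ ($X = \left(-1\right) \left(-13426\right) + \frac{9 \left(2 + 15\right)^{2}}{4} = 13426 + \frac{9 \cdot 17^{2}}{4} = 13426 + \frac{9}{4} \cdot 289 = 13426 + \frac{2601}{4} = \frac{56305}{4} \approx 14076.0$)
$\sqrt{S + X} = \sqrt{126117 + \frac{56305}{4}} = \sqrt{\frac{560773}{4}} = \frac{\sqrt{560773}}{2}$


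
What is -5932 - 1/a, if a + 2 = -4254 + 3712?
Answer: -3227007/544 ≈ -5932.0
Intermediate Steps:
a = -544 (a = -2 + (-4254 + 3712) = -2 - 542 = -544)
-5932 - 1/a = -5932 - 1/(-544) = -5932 - 1*(-1/544) = -5932 + 1/544 = -3227007/544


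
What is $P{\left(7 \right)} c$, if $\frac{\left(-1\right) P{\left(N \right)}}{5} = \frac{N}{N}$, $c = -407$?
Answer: $2035$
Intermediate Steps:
$P{\left(N \right)} = -5$ ($P{\left(N \right)} = - 5 \frac{N}{N} = \left(-5\right) 1 = -5$)
$P{\left(7 \right)} c = \left(-5\right) \left(-407\right) = 2035$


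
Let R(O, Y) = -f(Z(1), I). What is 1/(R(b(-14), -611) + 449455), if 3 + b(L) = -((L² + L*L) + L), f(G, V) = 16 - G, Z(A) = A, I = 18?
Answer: 1/449440 ≈ 2.2250e-6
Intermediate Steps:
b(L) = -3 - L - 2*L² (b(L) = -3 - ((L² + L*L) + L) = -3 - ((L² + L²) + L) = -3 - (2*L² + L) = -3 - (L + 2*L²) = -3 + (-L - 2*L²) = -3 - L - 2*L²)
R(O, Y) = -15 (R(O, Y) = -(16 - 1*1) = -(16 - 1) = -1*15 = -15)
1/(R(b(-14), -611) + 449455) = 1/(-15 + 449455) = 1/449440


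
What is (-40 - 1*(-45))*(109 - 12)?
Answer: 485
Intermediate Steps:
(-40 - 1*(-45))*(109 - 12) = (-40 + 45)*97 = 5*97 = 485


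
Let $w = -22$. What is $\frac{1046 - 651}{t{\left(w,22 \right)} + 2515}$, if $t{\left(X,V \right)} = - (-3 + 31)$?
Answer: $\frac{395}{2487} \approx 0.15883$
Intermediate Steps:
$t{\left(X,V \right)} = -28$ ($t{\left(X,V \right)} = \left(-1\right) 28 = -28$)
$\frac{1046 - 651}{t{\left(w,22 \right)} + 2515} = \frac{1046 - 651}{-28 + 2515} = \frac{395}{2487}$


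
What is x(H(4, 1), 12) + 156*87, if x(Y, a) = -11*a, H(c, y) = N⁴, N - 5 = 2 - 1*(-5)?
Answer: 13440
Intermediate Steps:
N = 12 (N = 5 + (2 - 1*(-5)) = 5 + (2 + 5) = 5 + 7 = 12)
H(c, y) = 20736 (H(c, y) = 12⁴ = 20736)
x(H(4, 1), 12) + 156*87 = -11*12 + 156*87 = -132 + 13572 = 13440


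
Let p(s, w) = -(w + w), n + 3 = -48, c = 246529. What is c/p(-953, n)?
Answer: 246529/102 ≈ 2416.9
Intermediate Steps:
n = -51 (n = -3 - 48 = -51)
p(s, w) = -2*w
c/p(-953, n) = 246529/((-2*(-51))) = 246529/102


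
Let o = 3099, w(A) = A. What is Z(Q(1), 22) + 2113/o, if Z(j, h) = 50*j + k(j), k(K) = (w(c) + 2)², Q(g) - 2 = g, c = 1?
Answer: 494854/3099 ≈ 159.68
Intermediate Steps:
Q(g) = 2 + g
k(K) = 9 (k(K) = (1 + 2)² = 3² = 9)
Z(j, h) = 9 + 50*j (Z(j, h) = 50*j + 9 = 9 + 50*j)
Z(Q(1), 22) + 2113/o = (9 + 50*(2 + 1)) + 2113/3099 = (9 + 50*3) + 2113*(1/3099) = (9 + 150) + 2113/3099 = 159 + 2113/3099 = 494854/3099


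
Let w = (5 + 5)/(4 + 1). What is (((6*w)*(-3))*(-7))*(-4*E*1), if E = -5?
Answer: 5040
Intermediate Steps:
w = 2 (w = 10/5 = 10*(1/5) = 2)
(((6*w)*(-3))*(-7))*(-4*E*1) = (((6*2)*(-3))*(-7))*(-4*(-5)*1) = ((12*(-3))*(-7))*(20*1) = -36*(-7)*20 = 252*20 = 5040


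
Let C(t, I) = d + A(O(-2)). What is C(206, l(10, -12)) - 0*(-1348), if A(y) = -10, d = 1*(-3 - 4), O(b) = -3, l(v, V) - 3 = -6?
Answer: -17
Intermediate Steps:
l(v, V) = -3 (l(v, V) = 3 - 6 = -3)
d = -7 (d = 1*(-7) = -7)
C(t, I) = -17 (C(t, I) = -7 - 10 = -17)
C(206, l(10, -12)) - 0*(-1348) = -17 - 0*(-1348) = -17 - 1*0 = -17 + 0 = -17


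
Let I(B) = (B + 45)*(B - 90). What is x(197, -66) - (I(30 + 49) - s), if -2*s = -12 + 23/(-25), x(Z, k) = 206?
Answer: 78823/50 ≈ 1576.5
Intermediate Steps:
s = 323/50 (s = -(-12 + 23/(-25))/2 = -(-12 - 1/25*23)/2 = -(-12 - 23/25)/2 = -½*(-323/25) = 323/50 ≈ 6.4600)
I(B) = (-90 + B)*(45 + B) (I(B) = (45 + B)*(-90 + B) = (-90 + B)*(45 + B))
x(197, -66) - (I(30 + 49) - s) = 206 - ((-4050 + (30 + 49)² - 45*(30 + 49)) - 1*323/50) = 206 - ((-4050 + 79² - 45*79) - 323/50) = 206 - ((-4050 + 6241 - 3555) - 323/50) = 206 - (-1364 - 323/50) = 206 - 1*(-68523/50) = 206 + 68523/50 = 78823/50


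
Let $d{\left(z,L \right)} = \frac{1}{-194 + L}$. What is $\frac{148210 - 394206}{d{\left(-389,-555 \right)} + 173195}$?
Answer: $- \frac{92125502}{64861527} \approx -1.4203$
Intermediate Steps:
$\frac{148210 - 394206}{d{\left(-389,-555 \right)} + 173195} = \frac{148210 - 394206}{\frac{1}{-194 - 555} + 173195} = - \frac{245996}{\frac{1}{-749} + 173195} = - \frac{245996}{- \frac{1}{749} + 173195} = - \frac{245996}{\frac{129723054}{749}} = \left(-245996\right) \frac{749}{129723054} = - \frac{92125502}{64861527}$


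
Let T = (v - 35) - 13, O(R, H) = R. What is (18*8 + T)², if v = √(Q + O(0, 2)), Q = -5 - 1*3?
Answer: 9208 + 384*I*√2 ≈ 9208.0 + 543.06*I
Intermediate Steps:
Q = -8 (Q = -5 - 3 = -8)
v = 2*I*√2 (v = √(-8 + 0) = √(-8) = 2*I*√2 ≈ 2.8284*I)
T = -48 + 2*I*√2 (T = (2*I*√2 - 35) - 13 = (-35 + 2*I*√2) - 13 = -48 + 2*I*√2 ≈ -48.0 + 2.8284*I)
(18*8 + T)² = (18*8 + (-48 + 2*I*√2))² = (144 + (-48 + 2*I*√2))² = (96 + 2*I*√2)²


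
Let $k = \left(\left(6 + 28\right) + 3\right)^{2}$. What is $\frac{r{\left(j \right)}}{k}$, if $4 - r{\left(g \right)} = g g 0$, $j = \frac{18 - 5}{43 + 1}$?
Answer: $\frac{4}{1369} \approx 0.0029218$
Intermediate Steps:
$k = 1369$ ($k = \left(34 + 3\right)^{2} = 37^{2} = 1369$)
$j = \frac{13}{44} \approx 0.29545$
$r{\left(g \right)} = 4$ ($r{\left(g \right)} = 4 - g g 0 = 4 - g^{2} \cdot 0 = 4 - 0 = 4 + 0 = 4$)
$\frac{r{\left(j \right)}}{k} = \frac{4}{1369}$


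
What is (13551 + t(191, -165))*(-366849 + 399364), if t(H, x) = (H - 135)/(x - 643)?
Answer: 44501459660/101 ≈ 4.4061e+8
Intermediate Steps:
t(H, x) = (-135 + H)/(-643 + x)
(13551 + t(191, -165))*(-366849 + 399364) = (13551 + (-135 + 191)/(-643 - 165))*(-366849 + 399364) = (13551 + 56/(-808))*32515 = (13551 - 1/808*56)*32515 = (13551 - 7/101)*32515 = (1368644/101)*32515 = 44501459660/101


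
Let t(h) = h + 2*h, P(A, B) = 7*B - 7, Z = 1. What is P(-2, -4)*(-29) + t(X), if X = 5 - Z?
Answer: 1027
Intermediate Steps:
X = 4 (X = 5 - 1*1 = 5 - 1 = 4)
P(A, B) = -7 + 7*B
t(h) = 3*h
P(-2, -4)*(-29) + t(X) = (-7 + 7*(-4))*(-29) + 3*4 = (-7 - 28)*(-29) + 12 = -35*(-29) + 12 = 1015 + 12 = 1027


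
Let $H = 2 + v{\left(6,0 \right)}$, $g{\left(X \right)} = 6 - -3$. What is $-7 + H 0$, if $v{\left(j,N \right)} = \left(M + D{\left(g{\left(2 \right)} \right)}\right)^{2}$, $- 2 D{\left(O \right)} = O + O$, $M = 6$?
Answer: $-7$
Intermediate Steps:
$g{\left(X \right)} = 9$ ($g{\left(X \right)} = 6 + 3 = 9$)
$D{\left(O \right)} = - O$ ($D{\left(O \right)} = - \frac{O + O}{2} = - \frac{2 O}{2} = - O$)
$v{\left(j,N \right)} = 9$ ($v{\left(j,N \right)} = \left(6 - 9\right)^{2} = \left(-3\right)^{2} = 9$)
$H = 11$ ($H = 2 + 9 = 11$)
$-7 + H 0 = -7 + 11 \cdot 0 = -7 + 0 = -7$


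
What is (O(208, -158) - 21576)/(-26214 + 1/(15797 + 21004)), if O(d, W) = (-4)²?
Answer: 793429560/964701413 ≈ 0.82246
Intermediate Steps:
O(d, W) = 16
(O(208, -158) - 21576)/(-26214 + 1/(15797 + 21004)) = (16 - 21576)/(-26214 + 1/(15797 + 21004)) = -21560/(-26214 + 1/36801) = -21560/(-964701413/36801) = -21560*(-36801/964701413) = 793429560/964701413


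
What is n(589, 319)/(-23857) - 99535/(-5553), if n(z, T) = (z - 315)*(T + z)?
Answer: 993064519/132477921 ≈ 7.4961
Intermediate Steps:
n(z, T) = (-315 + z)*(T + z)
n(589, 319)/(-23857) - 99535/(-5553) = (589² - 315*319 - 315*589 + 319*589)/(-23857) - 99535/(-5553) = (346921 - 100485 - 185535 + 187891)*(-1/23857) - 99535*(-1/5553) = 248792*(-1/23857) + 99535/5553 = -248792/23857 + 99535/5553 = 993064519/132477921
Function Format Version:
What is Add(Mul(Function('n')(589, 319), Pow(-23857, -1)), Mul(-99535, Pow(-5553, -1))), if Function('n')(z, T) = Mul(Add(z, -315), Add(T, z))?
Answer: Rational(993064519, 132477921) ≈ 7.4961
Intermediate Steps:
Function('n')(z, T) = Mul(Add(-315, z), Add(T, z))
Add(Mul(Function('n')(589, 319), Pow(-23857, -1)), Mul(-99535, Pow(-5553, -1))) = Add(Mul(Add(Pow(589, 2), Mul(-315, 319), Mul(-315, 589), Mul(319, 589)), Pow(-23857, -1)), Mul(-99535, Pow(-5553, -1))) = Add(Mul(Add(346921, -100485, -185535, 187891), Rational(-1, 23857)), Mul(-99535, Rational(-1, 5553))) = Add(Mul(248792, Rational(-1, 23857)), Rational(99535, 5553)) = Add(Rational(-248792, 23857), Rational(99535, 5553)) = Rational(993064519, 132477921)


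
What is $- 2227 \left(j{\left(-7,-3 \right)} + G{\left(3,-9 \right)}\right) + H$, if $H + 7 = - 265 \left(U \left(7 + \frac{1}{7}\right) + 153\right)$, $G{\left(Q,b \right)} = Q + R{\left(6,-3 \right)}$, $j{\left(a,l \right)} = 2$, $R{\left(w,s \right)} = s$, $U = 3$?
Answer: $- \frac{354792}{7} \approx -50685.0$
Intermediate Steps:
$G{\left(Q,b \right)} = -3 + Q$ ($G{\left(Q,b \right)} = Q - 3 = -3 + Q$)
$H = - \frac{323614}{7}$ ($H = -7 - 265 \left(3 \left(7 + \frac{1}{7}\right) + 153\right) = -7 - 265 \left(3 \cdot \frac{50}{7} + 153\right) = -7 - 265 \left(\frac{150}{7} + 153\right) = -7 - \frac{323565}{7} = - \frac{323614}{7} \approx -46231.0$)
$- 2227 \left(j{\left(-7,-3 \right)} + G{\left(3,-9 \right)}\right) + H = - 2227 \left(2 + \left(-3 + 3\right)\right) - \frac{323614}{7} = - 2227 \left(2 + 0\right) - \frac{323614}{7} = \left(-2227\right) 2 - \frac{323614}{7} = -4454 - \frac{323614}{7} = - \frac{354792}{7}$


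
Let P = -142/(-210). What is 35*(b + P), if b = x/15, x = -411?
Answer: -2806/3 ≈ -935.33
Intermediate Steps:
P = 71/105 (P = -142*(-1/210) = 71/105 ≈ 0.67619)
b = -137/5 (b = -411/15 = -411*1/15 = -137/5 ≈ -27.400)
35*(b + P) = 35*(-137/5 + 71/105) = 35*(-2806/105) = -2806/3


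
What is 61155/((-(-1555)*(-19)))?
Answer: -12231/5909 ≈ -2.0699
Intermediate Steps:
61155/((-(-1555)*(-19))) = 61155/((-311*95)) = 61155/(-29545) = 61155*(-1/29545) = -12231/5909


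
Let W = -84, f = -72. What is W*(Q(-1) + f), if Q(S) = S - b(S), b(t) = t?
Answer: 6048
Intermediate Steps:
Q(S) = 0 (Q(S) = S - S = 0)
W*(Q(-1) + f) = -84*(0 - 72) = -84*(-72) = 6048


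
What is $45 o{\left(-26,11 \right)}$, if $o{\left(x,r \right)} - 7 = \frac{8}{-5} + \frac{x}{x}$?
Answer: $288$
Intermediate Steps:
$o{\left(x,r \right)} = \frac{32}{5}$ ($o{\left(x,r \right)} = 7 + \left(\frac{8}{-5} + \frac{x}{x}\right) = 7 + \left(8 \left(- \frac{1}{5}\right) + 1\right) = 7 + \left(- \frac{8}{5} + 1\right) = 7 - \frac{3}{5} = \frac{32}{5}$)
$45 o{\left(-26,11 \right)} = 45 \cdot \frac{32}{5} = 288$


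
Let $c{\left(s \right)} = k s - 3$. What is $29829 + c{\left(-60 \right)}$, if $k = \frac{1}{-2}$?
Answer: $29856$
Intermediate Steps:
$k = - \frac{1}{2} \approx -0.5$
$c{\left(s \right)} = -3 - \frac{s}{2}$ ($c{\left(s \right)} = - \frac{s}{2} - 3 = -3 - \frac{s}{2}$)
$29829 + c{\left(-60 \right)} = 29829 - -27 = 29829 + \left(-3 + 30\right) = 29829 + 27 = 29856$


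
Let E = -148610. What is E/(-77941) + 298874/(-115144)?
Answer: -3091494297/4487219252 ≈ -0.68896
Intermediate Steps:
E/(-77941) + 298874/(-115144) = -148610/(-77941) + 298874/(-115144) = -148610*(-1/77941) + 298874*(-1/115144) = 148610/77941 - 149437/57572 = -3091494297/4487219252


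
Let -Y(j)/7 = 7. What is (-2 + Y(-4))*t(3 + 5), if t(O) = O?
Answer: -408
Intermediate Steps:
Y(j) = -49 (Y(j) = -7*7 = -49)
(-2 + Y(-4))*t(3 + 5) = (-2 - 49)*(3 + 5) = -51*8 = -408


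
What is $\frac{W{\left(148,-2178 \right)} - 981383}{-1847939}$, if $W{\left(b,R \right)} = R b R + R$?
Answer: $- \frac{701081671}{1847939} \approx -379.39$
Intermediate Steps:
$W{\left(b,R \right)} = R + b R^{2}$ ($W{\left(b,R \right)} = b R^{2} + R = R + b R^{2}$)
$\frac{W{\left(148,-2178 \right)} - 981383}{-1847939} = \frac{- 2178 \left(1 - 322344\right) - 981383}{-1847939} = \left(- 2178 \left(1 - 322344\right) - 981383\right) \left(- \frac{1}{1847939}\right) = \left(\left(-2178\right) \left(-322343\right) - 981383\right) \left(- \frac{1}{1847939}\right) = \left(702063054 - 981383\right) \left(- \frac{1}{1847939}\right) = 701081671 \left(- \frac{1}{1847939}\right) = - \frac{701081671}{1847939}$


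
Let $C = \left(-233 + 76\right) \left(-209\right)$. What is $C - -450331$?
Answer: $483144$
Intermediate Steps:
$C = 32813$ ($C = \left(-157\right) \left(-209\right) = 32813$)
$C - -450331 = 32813 - -450331 = 32813 + 450331 = 483144$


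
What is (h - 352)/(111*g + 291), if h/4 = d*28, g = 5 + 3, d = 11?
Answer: 880/1179 ≈ 0.74640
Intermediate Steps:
g = 8
h = 1232 (h = 4*(11*28) = 4*308 = 1232)
(h - 352)/(111*g + 291) = (1232 - 352)/(111*8 + 291) = 880/(888 + 291) = 880/1179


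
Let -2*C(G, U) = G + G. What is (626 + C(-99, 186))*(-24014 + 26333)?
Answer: 1681275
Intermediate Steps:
C(G, U) = -G (C(G, U) = -(G + G)/2 = -G)
(626 + C(-99, 186))*(-24014 + 26333) = (626 - 1*(-99))*(-24014 + 26333) = (626 + 99)*2319 = 725*2319 = 1681275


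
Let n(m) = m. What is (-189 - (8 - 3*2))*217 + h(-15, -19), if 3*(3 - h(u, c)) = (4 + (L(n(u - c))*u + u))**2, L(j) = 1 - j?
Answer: -125488/3 ≈ -41829.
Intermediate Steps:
h(u, c) = 3 - (4 + u + u*(1 + c - u))**2/3 (h(u, c) = 3 - (4 + ((1 - (u - c))*u + u))**2/3 = 3 - (4 + ((1 + (c - u))*u + u))**2/3 = 3 - (4 + ((1 + c - u)*u + u))**2/3 = 3 - (4 + (u*(1 + c - u) + u))**2/3 = 3 - (4 + (u + u*(1 + c - u)))**2/3 = 3 - (4 + u + u*(1 + c - u))**2/3)
(-189 - (8 - 3*2))*217 + h(-15, -19) = (-189 - (8 - 3*2))*217 + (3 - (4 - 15 - 15*(1 - 19 - 1*(-15)))**2/3) = (-189 - (8 - 6))*217 + (3 - (4 - 15 - 15*(1 - 19 + 15))**2/3) = (-189 - 1*2)*217 + (3 - (4 - 15 - 15*(-3))**2/3) = (-189 - 2)*217 + (3 - (4 - 15 + 45)**2/3) = -191*217 + (3 - 1/3*34**2) = -41447 + (3 - 1/3*1156) = -41447 + (3 - 1156/3) = -41447 - 1147/3 = -125488/3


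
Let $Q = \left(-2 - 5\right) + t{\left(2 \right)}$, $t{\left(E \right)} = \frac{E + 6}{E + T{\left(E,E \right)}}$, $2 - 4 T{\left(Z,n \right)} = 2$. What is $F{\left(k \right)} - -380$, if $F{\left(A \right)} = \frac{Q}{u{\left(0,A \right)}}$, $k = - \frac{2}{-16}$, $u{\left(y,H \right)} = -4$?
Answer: $\frac{1523}{4} \approx 380.75$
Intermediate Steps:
$T{\left(Z,n \right)} = 0$ ($T{\left(Z,n \right)} = \frac{1}{2} - \frac{1}{2} = 0$)
$t{\left(E \right)} = \frac{6 + E}{E}$ ($t{\left(E \right)} = \frac{E + 6}{E + 0} = \frac{6 + E}{E}$)
$k = \frac{1}{8}$ ($k = \left(-2\right) \left(- \frac{1}{16}\right) = \frac{1}{8} \approx 0.125$)
$Q = -3$ ($Q = \left(-2 - 5\right) + \frac{6 + 2}{2} = -7 + \frac{1}{2} \cdot 8 = -7 + 4 = -3$)
$F{\left(A \right)} = \frac{3}{4}$ ($F{\left(A \right)} = - \frac{3}{-4} = \left(-3\right) \left(- \frac{1}{4}\right) = \frac{3}{4}$)
$F{\left(k \right)} - -380 = \frac{3}{4} - -380 = \frac{3}{4} + 380 = \frac{1523}{4}$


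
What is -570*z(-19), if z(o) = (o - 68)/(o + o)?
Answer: -1305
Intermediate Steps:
z(o) = (-68 + o)/(2*o) (z(o) = (-68 + o)/((2*o)) = (-68 + o)*(1/(2*o)) = (-68 + o)/(2*o))
-570*z(-19) = -285*(-68 - 19)/(-19) = -285*(-1)*(-87)/19 = -570*87/38 = -1305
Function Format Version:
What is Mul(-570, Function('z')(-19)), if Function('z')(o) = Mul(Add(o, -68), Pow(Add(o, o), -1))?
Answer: -1305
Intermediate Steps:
Function('z')(o) = Mul(Rational(1, 2), Pow(o, -1), Add(-68, o)) (Function('z')(o) = Mul(Add(-68, o), Pow(Mul(2, o), -1)) = Mul(Add(-68, o), Mul(Rational(1, 2), Pow(o, -1))) = Mul(Rational(1, 2), Pow(o, -1), Add(-68, o)))
Mul(-570, Function('z')(-19)) = Mul(-570, Mul(Rational(1, 2), Pow(-19, -1), Add(-68, -19))) = Mul(-570, Mul(Rational(1, 2), Rational(-1, 19), -87)) = Mul(-570, Rational(87, 38)) = -1305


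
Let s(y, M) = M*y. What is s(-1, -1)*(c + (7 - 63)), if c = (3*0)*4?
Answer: -56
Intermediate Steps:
c = 0 (c = 0*4 = 0)
s(-1, -1)*(c + (7 - 63)) = (-1*(-1))*(0 + (7 - 63)) = 1*(0 - 56) = 1*(-56) = -56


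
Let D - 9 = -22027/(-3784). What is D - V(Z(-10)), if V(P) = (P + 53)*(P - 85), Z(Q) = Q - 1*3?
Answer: 14889363/3784 ≈ 3934.8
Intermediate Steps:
Z(Q) = -3 + Q (Z(Q) = Q - 3 = -3 + Q)
V(P) = (-85 + P)*(53 + P) (V(P) = (53 + P)*(-85 + P) = (-85 + P)*(53 + P))
D = 56083/3784 (D = 9 - 22027/(-3784) = 9 - 22027*(-1/3784) = 9 + 22027/3784 = 56083/3784 ≈ 14.821)
D - V(Z(-10)) = 56083/3784 - (-4505 + (-3 - 10)² - 32*(-3 - 10)) = 56083/3784 - (-4505 + (-13)² - 32*(-13)) = 56083/3784 - (-4505 + 169 + 416) = 56083/3784 - 1*(-3920) = 56083/3784 + 3920 = 14889363/3784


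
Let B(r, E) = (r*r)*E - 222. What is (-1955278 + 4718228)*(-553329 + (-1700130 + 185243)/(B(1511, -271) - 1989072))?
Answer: -189792371172593372020/124143017 ≈ -1.5288e+12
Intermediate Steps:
B(r, E) = -222 + E*r² (B(r, E) = r²*E - 222 = E*r² - 222 = -222 + E*r²)
(-1955278 + 4718228)*(-553329 + (-1700130 + 185243)/(B(1511, -271) - 1989072)) = (-1955278 + 4718228)*(-553329 + (-1700130 + 185243)/((-222 - 271*1511²) - 1989072)) = 2762950*(-553329 - 1514887/((-222 - 271*2283121) - 1989072)) = 2762950*(-553329 - 1514887/((-222 - 618725791) - 1989072)) = 2762950*(-553329 - 1514887/(-618726013 - 1989072)) = 2762950*(-553329 - 1514887/(-620715085)) = 2762950*(-553329 - 1514887*(-1/620715085)) = 2762950*(-553329 + 1514887/620715085) = 2762950*(-343459655753078/620715085) = -189792371172593372020/124143017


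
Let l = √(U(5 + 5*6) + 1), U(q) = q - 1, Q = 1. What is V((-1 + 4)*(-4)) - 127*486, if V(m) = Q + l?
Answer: -61721 + √35 ≈ -61715.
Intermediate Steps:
U(q) = -1 + q
l = √35 (l = √((-1 + (5 + 5*6)) + 1) = √((-1 + (5 + 30)) + 1) = √((-1 + 35) + 1) = √(34 + 1) = √35 ≈ 5.9161)
V(m) = 1 + √35
V((-1 + 4)*(-4)) - 127*486 = (1 + √35) - 127*486 = (1 + √35) - 61722 = -61721 + √35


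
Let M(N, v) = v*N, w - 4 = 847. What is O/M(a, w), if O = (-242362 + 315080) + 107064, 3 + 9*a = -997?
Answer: -809019/425500 ≈ -1.9013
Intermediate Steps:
w = 851 (w = 4 + 847 = 851)
a = -1000/9 (a = -1/3 + (1/9)*(-997) = -1/3 - 997/9 = -1000/9 ≈ -111.11)
M(N, v) = N*v
O = 179782 (O = 72718 + 107064 = 179782)
O/M(a, w) = 179782/((-1000/9*851)) = 179782/(-851000/9) = 179782*(-9/851000) = -809019/425500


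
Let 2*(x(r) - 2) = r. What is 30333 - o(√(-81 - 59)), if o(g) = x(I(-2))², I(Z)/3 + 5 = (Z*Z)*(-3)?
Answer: 119123/4 ≈ 29781.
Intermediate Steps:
I(Z) = -15 - 9*Z² (I(Z) = -15 + 3*((Z*Z)*(-3)) = -15 + 3*(Z²*(-3)) = -15 + 3*(-3*Z²) = -15 - 9*Z²)
x(r) = 2 + r/2
o(g) = 2209/4 (o(g) = (2 + (-15 - 9*(-2)²)/2)² = (2 + (-15 - 9*4)/2)² = (2 + (-15 - 36)/2)² = (2 + (½)*(-51))² = (2 - 51/2)² = (-47/2)² = 2209/4)
30333 - o(√(-81 - 59)) = 30333 - 1*2209/4 = 30333 - 2209/4 = 119123/4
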